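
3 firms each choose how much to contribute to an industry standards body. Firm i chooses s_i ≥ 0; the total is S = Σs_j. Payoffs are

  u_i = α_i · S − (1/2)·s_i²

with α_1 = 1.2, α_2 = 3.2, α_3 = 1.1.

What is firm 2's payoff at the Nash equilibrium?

12.48

Firm i's FOC: ∂u_i/∂s_i = α_i − s_i = 0, so s_i* = α_i.
NE contributions = (1.2, 3.2, 1.1); S = 5.5.
u_2 = α_2·S − ½·(s_2)² = 3.2·5.5 − ½·3.2² = 12.48.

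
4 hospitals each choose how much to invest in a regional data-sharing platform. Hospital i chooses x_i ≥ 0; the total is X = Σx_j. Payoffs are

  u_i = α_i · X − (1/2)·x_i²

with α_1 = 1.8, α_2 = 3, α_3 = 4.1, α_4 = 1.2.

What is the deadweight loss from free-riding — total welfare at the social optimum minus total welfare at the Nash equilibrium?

Hospital i's FOC: ∂u_i/∂x_i = α_i − x_i = 0, so x_i* = α_i.
NE contributions = (1.8, 3, 4.1, 1.2); X = 10.1.
W^NE = (Σα)·X − ½Σα_i² = 10.1² − ½·30.49 = 86.765.
Planner sets x_i = Σα_j = 10.1 for every i, so X^SO = 4·10.1 = 40.4.
W^SO = (Σα)·X^SO − ½·4·(Σα)² = (4/2)·10.1² = 204.02.
Deadweight loss = W^SO − W^NE = 117.255.

117.255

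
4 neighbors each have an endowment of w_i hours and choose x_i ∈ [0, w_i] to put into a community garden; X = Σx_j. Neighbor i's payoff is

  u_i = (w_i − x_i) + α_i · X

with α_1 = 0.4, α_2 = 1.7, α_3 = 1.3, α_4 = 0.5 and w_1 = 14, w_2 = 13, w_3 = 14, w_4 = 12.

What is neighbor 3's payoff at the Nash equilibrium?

35.1

∂u_i/∂x_i = α_i − 1, so neighbor i contributes w_i if α_i > 1, else 0.
α_i > 1 for i ∈ {2, 3}; NE contributions (0, 13, 14, 0), X = 27.
u_3 = (14 − 14) + 1.3·27 = 35.1.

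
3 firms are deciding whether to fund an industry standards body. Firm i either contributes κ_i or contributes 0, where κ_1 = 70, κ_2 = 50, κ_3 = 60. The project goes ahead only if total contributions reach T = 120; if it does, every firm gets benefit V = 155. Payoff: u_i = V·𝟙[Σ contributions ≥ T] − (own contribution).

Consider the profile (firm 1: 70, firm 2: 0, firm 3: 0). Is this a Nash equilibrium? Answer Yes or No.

Total = 70 < 120: not provided.
Firm 1 (pledges 70, payoff -70): dropping to 0 → total 0, payoff 0. Profitable deviation.

No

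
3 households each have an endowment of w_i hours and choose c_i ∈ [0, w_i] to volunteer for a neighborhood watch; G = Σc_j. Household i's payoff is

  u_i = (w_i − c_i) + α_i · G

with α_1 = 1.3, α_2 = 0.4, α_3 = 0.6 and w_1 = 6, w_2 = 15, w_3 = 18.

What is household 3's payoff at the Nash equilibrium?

∂u_i/∂c_i = α_i − 1, so household i contributes w_i if α_i > 1, else 0.
α_i > 1 for i ∈ {1}; NE contributions (6, 0, 0), G = 6.
u_3 = (18 − 0) + 0.6·6 = 21.6.

21.6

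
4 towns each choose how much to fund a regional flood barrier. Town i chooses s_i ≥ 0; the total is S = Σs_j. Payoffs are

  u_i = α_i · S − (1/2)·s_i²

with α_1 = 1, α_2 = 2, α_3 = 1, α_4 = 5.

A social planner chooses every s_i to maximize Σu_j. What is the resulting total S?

Planner FOC: ∂(Σu_j)/∂s_i = (Σα_j) − s_i = 0, so s_i^SO = Σα_j = 9 for every i; S^SO = 36.

36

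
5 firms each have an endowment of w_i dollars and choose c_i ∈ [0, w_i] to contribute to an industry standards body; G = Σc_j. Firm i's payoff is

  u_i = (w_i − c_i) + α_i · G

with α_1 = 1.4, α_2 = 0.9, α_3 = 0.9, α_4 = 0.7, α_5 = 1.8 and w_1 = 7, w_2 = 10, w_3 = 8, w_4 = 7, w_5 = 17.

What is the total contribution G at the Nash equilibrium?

24

∂u_i/∂c_i = α_i − 1, so firm i contributes w_i if α_i > 1, else 0.
α_i > 1 for i ∈ {1, 5}; NE contributions (7, 0, 0, 0, 17), G = 24.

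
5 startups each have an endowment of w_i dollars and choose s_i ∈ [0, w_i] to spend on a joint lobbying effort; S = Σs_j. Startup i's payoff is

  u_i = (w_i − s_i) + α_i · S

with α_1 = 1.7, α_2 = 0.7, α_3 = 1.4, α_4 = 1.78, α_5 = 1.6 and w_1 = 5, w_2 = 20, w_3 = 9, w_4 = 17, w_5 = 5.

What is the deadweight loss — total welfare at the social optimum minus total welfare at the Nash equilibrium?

∂u_i/∂s_i = α_i − 1, so startup i contributes w_i if α_i > 1, else 0.
α_i > 1 for i ∈ {1, 3, 4, 5}; NE contributions (5, 0, 9, 17, 5), S = 36.
W^NE = Σw_i − S^NE + (Σα_i)·S^NE = 56 + 6.18·36 = 278.48.
Planner: ∂(Σu_j)/∂s_i = Σα_j − 1 = 6.18 > 0, so everyone contributes w_i; S^SO = 56, W^SO = 56 + 6.18·56 = 402.08.
Deadweight loss = 123.6.

123.6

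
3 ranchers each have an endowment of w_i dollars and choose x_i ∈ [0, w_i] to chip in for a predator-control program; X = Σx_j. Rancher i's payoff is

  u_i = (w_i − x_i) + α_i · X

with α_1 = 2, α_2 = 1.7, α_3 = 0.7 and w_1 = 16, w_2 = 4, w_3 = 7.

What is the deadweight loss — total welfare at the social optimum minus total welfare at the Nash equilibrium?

23.8

∂u_i/∂x_i = α_i − 1, so rancher i contributes w_i if α_i > 1, else 0.
α_i > 1 for i ∈ {1, 2}; NE contributions (16, 4, 0), X = 20.
W^NE = Σw_i − X^NE + (Σα_i)·X^NE = 27 + 3.4·20 = 95.
Planner: ∂(Σu_j)/∂x_i = Σα_j − 1 = 3.4 > 0, so everyone contributes w_i; X^SO = 27, W^SO = 27 + 3.4·27 = 118.8.
Deadweight loss = 23.8.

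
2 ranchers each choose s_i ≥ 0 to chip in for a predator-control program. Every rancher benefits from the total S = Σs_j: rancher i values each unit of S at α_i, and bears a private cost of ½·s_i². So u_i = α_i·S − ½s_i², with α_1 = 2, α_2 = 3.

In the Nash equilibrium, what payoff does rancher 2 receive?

10.5

Rancher i's FOC: ∂u_i/∂s_i = α_i − s_i = 0, so s_i* = α_i.
NE contributions = (2, 3); S = 5.
u_2 = α_2·S − ½·(s_2)² = 3·5 − ½·3² = 10.5.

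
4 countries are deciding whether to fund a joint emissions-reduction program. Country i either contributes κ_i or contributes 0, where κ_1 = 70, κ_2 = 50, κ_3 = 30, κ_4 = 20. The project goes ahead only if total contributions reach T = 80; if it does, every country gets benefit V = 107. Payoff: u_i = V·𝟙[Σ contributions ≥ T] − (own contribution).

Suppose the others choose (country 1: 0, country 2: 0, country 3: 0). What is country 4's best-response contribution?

Others' total = 0. Even contributing 20 gives 20 < 80: no benefit either way.
Best response: 0.

0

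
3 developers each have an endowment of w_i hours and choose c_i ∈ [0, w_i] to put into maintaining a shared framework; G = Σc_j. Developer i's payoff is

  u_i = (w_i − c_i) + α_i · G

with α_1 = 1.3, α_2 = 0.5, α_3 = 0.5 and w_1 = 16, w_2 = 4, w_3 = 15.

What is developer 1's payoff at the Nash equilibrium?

∂u_i/∂c_i = α_i − 1, so developer i contributes w_i if α_i > 1, else 0.
α_i > 1 for i ∈ {1}; NE contributions (16, 0, 0), G = 16.
u_1 = (16 − 16) + 1.3·16 = 20.8.

20.8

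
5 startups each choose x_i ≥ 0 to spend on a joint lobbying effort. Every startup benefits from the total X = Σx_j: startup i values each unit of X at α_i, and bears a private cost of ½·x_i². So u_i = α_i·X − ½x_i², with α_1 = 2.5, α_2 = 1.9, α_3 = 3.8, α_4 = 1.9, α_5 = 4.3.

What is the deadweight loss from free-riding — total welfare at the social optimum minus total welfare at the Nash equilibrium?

334.24

Startup i's FOC: ∂u_i/∂x_i = α_i − x_i = 0, so x_i* = α_i.
NE contributions = (2.5, 1.9, 3.8, 1.9, 4.3); X = 14.4.
W^NE = (Σα)·X − ½Σα_i² = 14.4² − ½·46.4 = 184.16.
Planner sets x_i = Σα_j = 14.4 for every i, so X^SO = 5·14.4 = 72.
W^SO = (Σα)·X^SO − ½·5·(Σα)² = (5/2)·14.4² = 518.4.
Deadweight loss = W^SO − W^NE = 334.24.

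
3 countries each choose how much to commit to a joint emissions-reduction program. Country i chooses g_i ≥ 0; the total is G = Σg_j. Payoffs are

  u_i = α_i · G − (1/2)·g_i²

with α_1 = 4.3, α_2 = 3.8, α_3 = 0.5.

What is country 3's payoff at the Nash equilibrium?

Country i's FOC: ∂u_i/∂g_i = α_i − g_i = 0, so g_i* = α_i.
NE contributions = (4.3, 3.8, 0.5); G = 8.6.
u_3 = α_3·G − ½·(g_3)² = 0.5·8.6 − ½·0.5² = 4.175.

4.175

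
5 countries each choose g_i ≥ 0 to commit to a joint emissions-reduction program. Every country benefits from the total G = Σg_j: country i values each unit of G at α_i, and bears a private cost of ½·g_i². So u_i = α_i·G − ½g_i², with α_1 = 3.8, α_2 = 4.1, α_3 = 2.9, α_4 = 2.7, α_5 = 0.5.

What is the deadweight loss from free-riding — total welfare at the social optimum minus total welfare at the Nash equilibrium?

317.6

Country i's FOC: ∂u_i/∂g_i = α_i − g_i = 0, so g_i* = α_i.
NE contributions = (3.8, 4.1, 2.9, 2.7, 0.5); G = 14.
W^NE = (Σα)·G − ½Σα_i² = 14² − ½·47.2 = 172.4.
Planner sets g_i = Σα_j = 14 for every i, so G^SO = 5·14 = 70.
W^SO = (Σα)·G^SO − ½·5·(Σα)² = (5/2)·14² = 490.
Deadweight loss = W^SO − W^NE = 317.6.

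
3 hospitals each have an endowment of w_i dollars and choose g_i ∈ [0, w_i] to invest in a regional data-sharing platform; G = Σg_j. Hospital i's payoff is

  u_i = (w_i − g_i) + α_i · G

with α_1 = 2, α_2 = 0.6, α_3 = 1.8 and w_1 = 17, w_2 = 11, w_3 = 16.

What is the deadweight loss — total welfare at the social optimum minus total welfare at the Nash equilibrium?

∂u_i/∂g_i = α_i − 1, so hospital i contributes w_i if α_i > 1, else 0.
α_i > 1 for i ∈ {1, 3}; NE contributions (17, 0, 16), G = 33.
W^NE = Σw_i − G^NE + (Σα_i)·G^NE = 44 + 3.4·33 = 156.2.
Planner: ∂(Σu_j)/∂g_i = Σα_j − 1 = 3.4 > 0, so everyone contributes w_i; G^SO = 44, W^SO = 44 + 3.4·44 = 193.6.
Deadweight loss = 37.4.

37.4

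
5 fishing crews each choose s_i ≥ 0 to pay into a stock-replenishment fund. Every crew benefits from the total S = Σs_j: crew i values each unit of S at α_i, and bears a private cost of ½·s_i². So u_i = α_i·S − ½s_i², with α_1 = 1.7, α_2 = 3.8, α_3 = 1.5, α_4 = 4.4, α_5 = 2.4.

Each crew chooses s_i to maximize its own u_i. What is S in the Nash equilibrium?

Crew i's FOC: ∂u_i/∂s_i = α_i − s_i = 0, so s_i* = α_i.
NE contributions = (1.7, 3.8, 1.5, 4.4, 2.4); S = 13.8.

13.8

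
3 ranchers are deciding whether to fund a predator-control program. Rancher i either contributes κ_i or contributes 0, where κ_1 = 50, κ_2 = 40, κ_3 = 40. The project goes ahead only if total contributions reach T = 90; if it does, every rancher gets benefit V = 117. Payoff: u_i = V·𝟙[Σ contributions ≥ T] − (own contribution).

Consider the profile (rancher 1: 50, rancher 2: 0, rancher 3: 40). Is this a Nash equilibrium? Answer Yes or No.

Total = 90 ≥ 90: provided.
Rancher 1 (pledges 50, payoff 67): dropping to 0 → total 40, payoff 0. No gain.
Rancher 2 (pledges 0, payoff 117): pledging 40 → total 130, payoff 77. No gain.
Rancher 3 (pledges 40, payoff 77): dropping to 0 → total 50, payoff 0. No gain.

Yes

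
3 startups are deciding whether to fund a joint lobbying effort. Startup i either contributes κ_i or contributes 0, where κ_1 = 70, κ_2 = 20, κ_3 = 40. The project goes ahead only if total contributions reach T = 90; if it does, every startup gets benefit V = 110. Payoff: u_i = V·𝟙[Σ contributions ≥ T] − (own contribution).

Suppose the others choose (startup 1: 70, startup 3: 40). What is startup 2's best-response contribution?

0

Others' total = 110 ≥ 90; contributing adds cost 20 for no extra benefit.
Best response: 0.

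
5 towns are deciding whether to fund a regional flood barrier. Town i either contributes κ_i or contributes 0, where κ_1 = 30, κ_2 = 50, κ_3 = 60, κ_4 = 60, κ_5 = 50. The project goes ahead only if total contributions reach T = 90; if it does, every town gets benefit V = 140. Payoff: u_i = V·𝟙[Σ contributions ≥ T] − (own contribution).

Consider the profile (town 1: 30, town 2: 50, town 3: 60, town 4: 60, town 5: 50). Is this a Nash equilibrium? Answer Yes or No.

Total = 250 ≥ 90: provided.
Town 1 (pledges 30, payoff 110): dropping to 0 → total 220, payoff 140. Profitable deviation.

No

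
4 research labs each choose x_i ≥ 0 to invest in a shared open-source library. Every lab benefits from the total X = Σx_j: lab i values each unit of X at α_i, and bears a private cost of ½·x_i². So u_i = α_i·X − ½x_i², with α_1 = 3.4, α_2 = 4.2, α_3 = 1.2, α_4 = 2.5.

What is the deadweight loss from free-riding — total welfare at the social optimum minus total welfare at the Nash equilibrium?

146.135

Lab i's FOC: ∂u_i/∂x_i = α_i − x_i = 0, so x_i* = α_i.
NE contributions = (3.4, 4.2, 1.2, 2.5); X = 11.3.
W^NE = (Σα)·X − ½Σα_i² = 11.3² − ½·36.89 = 109.245.
Planner sets x_i = Σα_j = 11.3 for every i, so X^SO = 4·11.3 = 45.2.
W^SO = (Σα)·X^SO − ½·4·(Σα)² = (4/2)·11.3² = 255.38.
Deadweight loss = W^SO − W^NE = 146.135.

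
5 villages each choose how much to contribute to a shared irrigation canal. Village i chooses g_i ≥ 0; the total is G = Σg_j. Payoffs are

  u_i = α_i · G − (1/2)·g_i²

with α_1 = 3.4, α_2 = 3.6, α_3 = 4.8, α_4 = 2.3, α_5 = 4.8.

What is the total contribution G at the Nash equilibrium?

18.9

Village i's FOC: ∂u_i/∂g_i = α_i − g_i = 0, so g_i* = α_i.
NE contributions = (3.4, 3.6, 4.8, 2.3, 4.8); G = 18.9.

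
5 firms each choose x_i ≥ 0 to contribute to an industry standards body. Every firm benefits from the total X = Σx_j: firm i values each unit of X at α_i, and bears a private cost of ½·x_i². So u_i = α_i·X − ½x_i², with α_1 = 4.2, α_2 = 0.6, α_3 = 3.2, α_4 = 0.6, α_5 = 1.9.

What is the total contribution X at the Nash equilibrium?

10.5

Firm i's FOC: ∂u_i/∂x_i = α_i − x_i = 0, so x_i* = α_i.
NE contributions = (4.2, 0.6, 3.2, 0.6, 1.9); X = 10.5.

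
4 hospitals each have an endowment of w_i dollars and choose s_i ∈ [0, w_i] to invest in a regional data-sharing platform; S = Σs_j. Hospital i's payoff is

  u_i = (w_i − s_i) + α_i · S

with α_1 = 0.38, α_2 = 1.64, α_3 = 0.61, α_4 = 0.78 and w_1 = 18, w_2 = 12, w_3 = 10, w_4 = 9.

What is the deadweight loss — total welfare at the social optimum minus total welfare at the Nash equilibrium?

89.17

∂u_i/∂s_i = α_i − 1, so hospital i contributes w_i if α_i > 1, else 0.
α_i > 1 for i ∈ {2}; NE contributions (0, 12, 0, 0), S = 12.
W^NE = Σw_i − S^NE + (Σα_i)·S^NE = 49 + 2.41·12 = 77.92.
Planner: ∂(Σu_j)/∂s_i = Σα_j − 1 = 2.41 > 0, so everyone contributes w_i; S^SO = 49, W^SO = 49 + 2.41·49 = 167.09.
Deadweight loss = 89.17.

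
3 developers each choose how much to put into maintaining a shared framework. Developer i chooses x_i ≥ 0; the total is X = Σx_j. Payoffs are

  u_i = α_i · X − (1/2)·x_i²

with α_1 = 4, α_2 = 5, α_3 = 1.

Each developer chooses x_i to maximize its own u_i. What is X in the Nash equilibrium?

Developer i's FOC: ∂u_i/∂x_i = α_i − x_i = 0, so x_i* = α_i.
NE contributions = (4, 5, 1); X = 10.

10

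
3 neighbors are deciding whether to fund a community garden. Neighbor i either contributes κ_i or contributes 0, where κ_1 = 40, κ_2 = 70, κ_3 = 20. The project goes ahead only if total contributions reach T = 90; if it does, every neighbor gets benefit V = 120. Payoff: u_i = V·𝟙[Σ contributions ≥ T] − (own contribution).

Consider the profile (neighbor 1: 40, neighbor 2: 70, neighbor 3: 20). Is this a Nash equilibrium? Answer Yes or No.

Total = 130 ≥ 90: provided.
Neighbor 1 (pledges 40, payoff 80): dropping to 0 → total 90, payoff 120. Profitable deviation.

No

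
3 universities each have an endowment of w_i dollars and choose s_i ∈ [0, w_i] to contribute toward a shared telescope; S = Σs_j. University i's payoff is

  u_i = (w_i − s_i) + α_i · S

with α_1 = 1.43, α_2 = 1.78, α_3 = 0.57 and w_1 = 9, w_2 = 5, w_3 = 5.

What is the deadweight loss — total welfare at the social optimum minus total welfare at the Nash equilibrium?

13.9

∂u_i/∂s_i = α_i − 1, so university i contributes w_i if α_i > 1, else 0.
α_i > 1 for i ∈ {1, 2}; NE contributions (9, 5, 0), S = 14.
W^NE = Σw_i − S^NE + (Σα_i)·S^NE = 19 + 2.78·14 = 57.92.
Planner: ∂(Σu_j)/∂s_i = Σα_j − 1 = 2.78 > 0, so everyone contributes w_i; S^SO = 19, W^SO = 19 + 2.78·19 = 71.82.
Deadweight loss = 13.9.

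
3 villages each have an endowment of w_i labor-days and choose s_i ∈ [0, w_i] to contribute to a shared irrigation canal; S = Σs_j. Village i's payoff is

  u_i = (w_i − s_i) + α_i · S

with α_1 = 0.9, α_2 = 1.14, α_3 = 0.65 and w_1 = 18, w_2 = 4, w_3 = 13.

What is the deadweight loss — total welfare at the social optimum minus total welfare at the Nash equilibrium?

∂u_i/∂s_i = α_i − 1, so village i contributes w_i if α_i > 1, else 0.
α_i > 1 for i ∈ {2}; NE contributions (0, 4, 0), S = 4.
W^NE = Σw_i − S^NE + (Σα_i)·S^NE = 35 + 1.69·4 = 41.76.
Planner: ∂(Σu_j)/∂s_i = Σα_j − 1 = 1.69 > 0, so everyone contributes w_i; S^SO = 35, W^SO = 35 + 1.69·35 = 94.15.
Deadweight loss = 52.39.

52.39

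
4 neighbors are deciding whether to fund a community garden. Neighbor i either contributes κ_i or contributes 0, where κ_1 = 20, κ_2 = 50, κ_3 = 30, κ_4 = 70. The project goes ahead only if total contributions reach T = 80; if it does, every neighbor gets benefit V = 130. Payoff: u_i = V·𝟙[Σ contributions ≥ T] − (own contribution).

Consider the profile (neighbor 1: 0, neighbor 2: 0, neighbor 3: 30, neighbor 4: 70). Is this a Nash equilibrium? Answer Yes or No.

Yes

Total = 100 ≥ 80: provided.
Neighbor 1 (pledges 0, payoff 130): pledging 20 → total 120, payoff 110. No gain.
Neighbor 2 (pledges 0, payoff 130): pledging 50 → total 150, payoff 80. No gain.
Neighbor 3 (pledges 30, payoff 100): dropping to 0 → total 70, payoff 0. No gain.
Neighbor 4 (pledges 70, payoff 60): dropping to 0 → total 30, payoff 0. No gain.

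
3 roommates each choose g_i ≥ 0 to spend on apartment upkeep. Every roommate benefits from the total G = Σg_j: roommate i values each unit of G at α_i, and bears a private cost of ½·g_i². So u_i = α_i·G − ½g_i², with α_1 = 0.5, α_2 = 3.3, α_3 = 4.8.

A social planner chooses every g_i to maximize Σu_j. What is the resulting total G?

25.8

Planner FOC: ∂(Σu_j)/∂g_i = (Σα_j) − g_i = 0, so g_i^SO = Σα_j = 8.6 for every i; G^SO = 25.8.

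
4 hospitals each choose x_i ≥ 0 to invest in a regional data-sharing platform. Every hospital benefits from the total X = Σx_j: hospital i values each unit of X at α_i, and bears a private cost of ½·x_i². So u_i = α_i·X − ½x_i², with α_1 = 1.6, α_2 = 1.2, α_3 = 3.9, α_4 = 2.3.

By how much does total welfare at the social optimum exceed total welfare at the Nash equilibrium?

Hospital i's FOC: ∂u_i/∂x_i = α_i − x_i = 0, so x_i* = α_i.
NE contributions = (1.6, 1.2, 3.9, 2.3); X = 9.
W^NE = (Σα)·X − ½Σα_i² = 9² − ½·24.5 = 68.75.
Planner sets x_i = Σα_j = 9 for every i, so X^SO = 4·9 = 36.
W^SO = (Σα)·X^SO − ½·4·(Σα)² = (4/2)·9² = 162.
Deadweight loss = W^SO − W^NE = 93.25.

93.25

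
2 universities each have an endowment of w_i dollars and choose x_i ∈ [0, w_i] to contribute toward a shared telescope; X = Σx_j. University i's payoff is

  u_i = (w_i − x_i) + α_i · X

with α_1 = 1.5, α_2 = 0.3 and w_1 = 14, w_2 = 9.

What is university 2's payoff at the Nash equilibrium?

13.2

∂u_i/∂x_i = α_i − 1, so university i contributes w_i if α_i > 1, else 0.
α_i > 1 for i ∈ {1}; NE contributions (14, 0), X = 14.
u_2 = (9 − 0) + 0.3·14 = 13.2.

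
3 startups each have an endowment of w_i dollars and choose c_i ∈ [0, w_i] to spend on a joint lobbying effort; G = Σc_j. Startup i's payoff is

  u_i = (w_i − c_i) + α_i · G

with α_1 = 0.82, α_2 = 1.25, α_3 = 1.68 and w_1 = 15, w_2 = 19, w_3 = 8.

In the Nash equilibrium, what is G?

∂u_i/∂c_i = α_i − 1, so startup i contributes w_i if α_i > 1, else 0.
α_i > 1 for i ∈ {2, 3}; NE contributions (0, 19, 8), G = 27.

27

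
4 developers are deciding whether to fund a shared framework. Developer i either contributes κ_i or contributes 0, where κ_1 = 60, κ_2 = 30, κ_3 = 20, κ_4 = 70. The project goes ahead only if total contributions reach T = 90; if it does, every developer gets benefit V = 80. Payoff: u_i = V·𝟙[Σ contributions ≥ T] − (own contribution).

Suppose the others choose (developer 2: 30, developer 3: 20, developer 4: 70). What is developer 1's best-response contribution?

Others' total = 120 ≥ 90; contributing adds cost 60 for no extra benefit.
Best response: 0.

0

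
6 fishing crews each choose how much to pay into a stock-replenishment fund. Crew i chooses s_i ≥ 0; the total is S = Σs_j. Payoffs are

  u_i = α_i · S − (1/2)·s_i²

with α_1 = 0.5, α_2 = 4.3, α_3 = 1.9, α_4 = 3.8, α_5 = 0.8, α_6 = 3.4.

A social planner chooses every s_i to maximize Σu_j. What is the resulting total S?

Planner FOC: ∂(Σu_j)/∂s_i = (Σα_j) − s_i = 0, so s_i^SO = Σα_j = 14.7 for every i; S^SO = 88.2.

88.2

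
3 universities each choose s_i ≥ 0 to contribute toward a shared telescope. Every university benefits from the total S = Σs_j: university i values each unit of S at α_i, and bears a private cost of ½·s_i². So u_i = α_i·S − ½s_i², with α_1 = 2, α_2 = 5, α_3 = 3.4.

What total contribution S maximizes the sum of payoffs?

Planner FOC: ∂(Σu_j)/∂s_i = (Σα_j) − s_i = 0, so s_i^SO = Σα_j = 10.4 for every i; S^SO = 31.2.

31.2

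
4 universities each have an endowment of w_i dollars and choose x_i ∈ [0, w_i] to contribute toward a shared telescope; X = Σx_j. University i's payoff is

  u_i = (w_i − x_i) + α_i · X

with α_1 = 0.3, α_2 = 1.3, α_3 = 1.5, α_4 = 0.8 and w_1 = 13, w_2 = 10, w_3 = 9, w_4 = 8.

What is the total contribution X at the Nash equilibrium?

19

∂u_i/∂x_i = α_i − 1, so university i contributes w_i if α_i > 1, else 0.
α_i > 1 for i ∈ {2, 3}; NE contributions (0, 10, 9, 0), X = 19.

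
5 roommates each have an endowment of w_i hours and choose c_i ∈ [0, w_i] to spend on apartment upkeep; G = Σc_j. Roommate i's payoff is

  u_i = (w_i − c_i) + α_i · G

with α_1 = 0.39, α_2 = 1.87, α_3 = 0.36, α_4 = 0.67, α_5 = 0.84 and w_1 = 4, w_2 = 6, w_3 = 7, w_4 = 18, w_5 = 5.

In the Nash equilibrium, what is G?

6

∂u_i/∂c_i = α_i − 1, so roommate i contributes w_i if α_i > 1, else 0.
α_i > 1 for i ∈ {2}; NE contributions (0, 6, 0, 0, 0), G = 6.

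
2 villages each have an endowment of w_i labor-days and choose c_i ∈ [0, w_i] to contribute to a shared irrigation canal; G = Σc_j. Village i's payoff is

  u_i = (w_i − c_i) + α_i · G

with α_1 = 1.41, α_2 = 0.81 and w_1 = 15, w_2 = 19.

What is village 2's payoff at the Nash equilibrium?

31.15

∂u_i/∂c_i = α_i − 1, so village i contributes w_i if α_i > 1, else 0.
α_i > 1 for i ∈ {1}; NE contributions (15, 0), G = 15.
u_2 = (19 − 0) + 0.81·15 = 31.15.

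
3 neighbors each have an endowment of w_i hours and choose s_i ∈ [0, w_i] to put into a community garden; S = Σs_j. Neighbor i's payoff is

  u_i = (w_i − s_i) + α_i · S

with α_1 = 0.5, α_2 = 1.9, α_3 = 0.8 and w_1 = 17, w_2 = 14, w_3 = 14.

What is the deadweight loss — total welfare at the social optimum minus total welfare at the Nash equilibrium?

68.2

∂u_i/∂s_i = α_i − 1, so neighbor i contributes w_i if α_i > 1, else 0.
α_i > 1 for i ∈ {2}; NE contributions (0, 14, 0), S = 14.
W^NE = Σw_i − S^NE + (Σα_i)·S^NE = 45 + 2.2·14 = 75.8.
Planner: ∂(Σu_j)/∂s_i = Σα_j − 1 = 2.2 > 0, so everyone contributes w_i; S^SO = 45, W^SO = 45 + 2.2·45 = 144.
Deadweight loss = 68.2.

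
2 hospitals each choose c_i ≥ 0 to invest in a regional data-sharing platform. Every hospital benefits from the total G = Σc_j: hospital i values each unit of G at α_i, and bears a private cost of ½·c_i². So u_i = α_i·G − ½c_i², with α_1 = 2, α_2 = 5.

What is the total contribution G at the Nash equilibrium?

7

Hospital i's FOC: ∂u_i/∂c_i = α_i − c_i = 0, so c_i* = α_i.
NE contributions = (2, 5); G = 7.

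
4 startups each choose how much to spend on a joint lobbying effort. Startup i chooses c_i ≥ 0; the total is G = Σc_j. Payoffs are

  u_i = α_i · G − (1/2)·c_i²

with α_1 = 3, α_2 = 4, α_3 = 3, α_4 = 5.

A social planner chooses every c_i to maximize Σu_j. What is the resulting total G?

Planner FOC: ∂(Σu_j)/∂c_i = (Σα_j) − c_i = 0, so c_i^SO = Σα_j = 15 for every i; G^SO = 60.

60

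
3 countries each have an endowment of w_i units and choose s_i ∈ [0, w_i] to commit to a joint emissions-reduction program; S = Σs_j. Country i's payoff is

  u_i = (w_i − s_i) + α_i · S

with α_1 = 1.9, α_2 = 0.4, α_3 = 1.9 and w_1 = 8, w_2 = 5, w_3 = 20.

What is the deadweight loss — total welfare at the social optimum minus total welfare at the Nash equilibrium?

∂u_i/∂s_i = α_i − 1, so country i contributes w_i if α_i > 1, else 0.
α_i > 1 for i ∈ {1, 3}; NE contributions (8, 0, 20), S = 28.
W^NE = Σw_i − S^NE + (Σα_i)·S^NE = 33 + 3.2·28 = 122.6.
Planner: ∂(Σu_j)/∂s_i = Σα_j − 1 = 3.2 > 0, so everyone contributes w_i; S^SO = 33, W^SO = 33 + 3.2·33 = 138.6.
Deadweight loss = 16.

16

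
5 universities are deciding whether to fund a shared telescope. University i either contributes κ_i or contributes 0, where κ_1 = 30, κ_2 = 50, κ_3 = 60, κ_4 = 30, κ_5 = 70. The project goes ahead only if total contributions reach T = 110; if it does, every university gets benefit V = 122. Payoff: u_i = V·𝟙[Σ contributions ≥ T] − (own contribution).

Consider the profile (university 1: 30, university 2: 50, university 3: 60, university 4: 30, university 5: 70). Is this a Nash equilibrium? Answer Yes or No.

Total = 240 ≥ 110: provided.
University 1 (pledges 30, payoff 92): dropping to 0 → total 210, payoff 122. Profitable deviation.

No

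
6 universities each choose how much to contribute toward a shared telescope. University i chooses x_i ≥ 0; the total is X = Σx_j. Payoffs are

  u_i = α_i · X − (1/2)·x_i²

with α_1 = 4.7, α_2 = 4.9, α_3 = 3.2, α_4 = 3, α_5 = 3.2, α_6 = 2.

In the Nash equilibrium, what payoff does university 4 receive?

University i's FOC: ∂u_i/∂x_i = α_i − x_i = 0, so x_i* = α_i.
NE contributions = (4.7, 4.9, 3.2, 3, 3.2, 2); X = 21.
u_4 = α_4·X − ½·(x_4)² = 3·21 − ½·3² = 58.5.

58.5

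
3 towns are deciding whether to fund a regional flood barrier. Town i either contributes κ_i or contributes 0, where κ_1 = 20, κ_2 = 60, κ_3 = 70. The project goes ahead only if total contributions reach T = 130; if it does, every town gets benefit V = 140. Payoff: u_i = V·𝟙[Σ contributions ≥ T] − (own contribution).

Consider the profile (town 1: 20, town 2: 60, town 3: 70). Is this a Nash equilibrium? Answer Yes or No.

Total = 150 ≥ 130: provided.
Town 1 (pledges 20, payoff 120): dropping to 0 → total 130, payoff 140. Profitable deviation.

No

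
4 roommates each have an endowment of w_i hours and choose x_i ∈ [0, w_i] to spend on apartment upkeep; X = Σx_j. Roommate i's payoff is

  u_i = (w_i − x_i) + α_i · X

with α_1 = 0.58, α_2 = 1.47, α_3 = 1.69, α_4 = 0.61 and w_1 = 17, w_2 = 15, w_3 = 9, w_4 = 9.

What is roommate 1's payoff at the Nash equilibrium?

30.92

∂u_i/∂x_i = α_i − 1, so roommate i contributes w_i if α_i > 1, else 0.
α_i > 1 for i ∈ {2, 3}; NE contributions (0, 15, 9, 0), X = 24.
u_1 = (17 − 0) + 0.58·24 = 30.92.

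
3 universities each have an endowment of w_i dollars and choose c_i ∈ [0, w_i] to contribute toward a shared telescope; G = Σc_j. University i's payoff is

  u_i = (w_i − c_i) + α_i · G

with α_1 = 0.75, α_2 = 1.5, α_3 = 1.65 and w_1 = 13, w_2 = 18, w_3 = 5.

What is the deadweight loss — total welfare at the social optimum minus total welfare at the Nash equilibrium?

37.7

∂u_i/∂c_i = α_i − 1, so university i contributes w_i if α_i > 1, else 0.
α_i > 1 for i ∈ {2, 3}; NE contributions (0, 18, 5), G = 23.
W^NE = Σw_i − G^NE + (Σα_i)·G^NE = 36 + 2.9·23 = 102.7.
Planner: ∂(Σu_j)/∂c_i = Σα_j − 1 = 2.9 > 0, so everyone contributes w_i; G^SO = 36, W^SO = 36 + 2.9·36 = 140.4.
Deadweight loss = 37.7.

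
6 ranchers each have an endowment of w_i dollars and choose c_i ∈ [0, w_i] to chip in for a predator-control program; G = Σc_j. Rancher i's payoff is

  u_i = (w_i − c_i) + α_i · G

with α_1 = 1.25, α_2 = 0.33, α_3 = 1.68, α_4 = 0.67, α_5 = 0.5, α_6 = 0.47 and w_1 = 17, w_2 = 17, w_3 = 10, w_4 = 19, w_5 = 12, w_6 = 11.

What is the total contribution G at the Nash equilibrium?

27

∂u_i/∂c_i = α_i − 1, so rancher i contributes w_i if α_i > 1, else 0.
α_i > 1 for i ∈ {1, 3}; NE contributions (17, 0, 10, 0, 0, 0), G = 27.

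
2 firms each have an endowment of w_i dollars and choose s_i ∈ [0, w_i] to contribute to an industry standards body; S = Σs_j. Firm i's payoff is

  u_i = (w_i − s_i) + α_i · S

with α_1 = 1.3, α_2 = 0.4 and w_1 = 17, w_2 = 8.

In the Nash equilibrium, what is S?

17

∂u_i/∂s_i = α_i − 1, so firm i contributes w_i if α_i > 1, else 0.
α_i > 1 for i ∈ {1}; NE contributions (17, 0), S = 17.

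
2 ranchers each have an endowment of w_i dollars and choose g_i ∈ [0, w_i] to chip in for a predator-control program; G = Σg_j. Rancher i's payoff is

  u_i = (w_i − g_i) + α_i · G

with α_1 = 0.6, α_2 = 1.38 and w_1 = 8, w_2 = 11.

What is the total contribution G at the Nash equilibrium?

∂u_i/∂g_i = α_i − 1, so rancher i contributes w_i if α_i > 1, else 0.
α_i > 1 for i ∈ {2}; NE contributions (0, 11), G = 11.

11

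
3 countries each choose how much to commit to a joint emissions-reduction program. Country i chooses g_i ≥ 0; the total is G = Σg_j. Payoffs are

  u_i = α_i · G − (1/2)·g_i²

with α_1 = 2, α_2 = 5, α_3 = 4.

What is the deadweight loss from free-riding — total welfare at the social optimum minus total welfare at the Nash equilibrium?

Country i's FOC: ∂u_i/∂g_i = α_i − g_i = 0, so g_i* = α_i.
NE contributions = (2, 5, 4); G = 11.
W^NE = (Σα)·G − ½Σα_i² = 11² − ½·45 = 98.5.
Planner sets g_i = Σα_j = 11 for every i, so G^SO = 3·11 = 33.
W^SO = (Σα)·G^SO − ½·3·(Σα)² = (3/2)·11² = 181.5.
Deadweight loss = W^SO − W^NE = 83.

83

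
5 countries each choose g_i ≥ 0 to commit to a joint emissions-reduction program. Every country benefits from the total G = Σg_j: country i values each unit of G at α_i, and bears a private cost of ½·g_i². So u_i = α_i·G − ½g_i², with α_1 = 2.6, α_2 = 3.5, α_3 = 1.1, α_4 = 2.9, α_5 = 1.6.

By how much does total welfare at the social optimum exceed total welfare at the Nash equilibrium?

Country i's FOC: ∂u_i/∂g_i = α_i − g_i = 0, so g_i* = α_i.
NE contributions = (2.6, 3.5, 1.1, 2.9, 1.6); G = 11.7.
W^NE = (Σα)·G − ½Σα_i² = 11.7² − ½·31.19 = 121.295.
Planner sets g_i = Σα_j = 11.7 for every i, so G^SO = 5·11.7 = 58.5.
W^SO = (Σα)·G^SO − ½·5·(Σα)² = (5/2)·11.7² = 342.225.
Deadweight loss = W^SO − W^NE = 220.93.

220.93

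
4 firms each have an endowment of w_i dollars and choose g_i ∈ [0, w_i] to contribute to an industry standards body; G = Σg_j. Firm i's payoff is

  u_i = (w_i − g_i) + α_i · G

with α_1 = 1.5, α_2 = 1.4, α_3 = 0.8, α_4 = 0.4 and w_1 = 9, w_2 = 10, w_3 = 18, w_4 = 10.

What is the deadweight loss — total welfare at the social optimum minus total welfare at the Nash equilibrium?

∂u_i/∂g_i = α_i − 1, so firm i contributes w_i if α_i > 1, else 0.
α_i > 1 for i ∈ {1, 2}; NE contributions (9, 10, 0, 0), G = 19.
W^NE = Σw_i − G^NE + (Σα_i)·G^NE = 47 + 3.1·19 = 105.9.
Planner: ∂(Σu_j)/∂g_i = Σα_j − 1 = 3.1 > 0, so everyone contributes w_i; G^SO = 47, W^SO = 47 + 3.1·47 = 192.7.
Deadweight loss = 86.8.

86.8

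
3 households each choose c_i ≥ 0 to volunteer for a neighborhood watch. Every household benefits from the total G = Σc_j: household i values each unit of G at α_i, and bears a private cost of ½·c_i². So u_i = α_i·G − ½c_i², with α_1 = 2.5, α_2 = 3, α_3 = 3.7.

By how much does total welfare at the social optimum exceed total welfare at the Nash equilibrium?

56.79

Household i's FOC: ∂u_i/∂c_i = α_i − c_i = 0, so c_i* = α_i.
NE contributions = (2.5, 3, 3.7); G = 9.2.
W^NE = (Σα)·G − ½Σα_i² = 9.2² − ½·28.94 = 70.17.
Planner sets c_i = Σα_j = 9.2 for every i, so G^SO = 3·9.2 = 27.6.
W^SO = (Σα)·G^SO − ½·3·(Σα)² = (3/2)·9.2² = 126.96.
Deadweight loss = W^SO − W^NE = 56.79.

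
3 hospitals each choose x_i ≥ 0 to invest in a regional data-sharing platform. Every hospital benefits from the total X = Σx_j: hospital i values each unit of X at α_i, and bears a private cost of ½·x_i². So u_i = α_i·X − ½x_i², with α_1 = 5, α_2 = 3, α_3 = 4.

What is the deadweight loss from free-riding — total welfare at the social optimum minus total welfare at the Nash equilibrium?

97

Hospital i's FOC: ∂u_i/∂x_i = α_i − x_i = 0, so x_i* = α_i.
NE contributions = (5, 3, 4); X = 12.
W^NE = (Σα)·X − ½Σα_i² = 12² − ½·50 = 119.
Planner sets x_i = Σα_j = 12 for every i, so X^SO = 3·12 = 36.
W^SO = (Σα)·X^SO − ½·3·(Σα)² = (3/2)·12² = 216.
Deadweight loss = W^SO − W^NE = 97.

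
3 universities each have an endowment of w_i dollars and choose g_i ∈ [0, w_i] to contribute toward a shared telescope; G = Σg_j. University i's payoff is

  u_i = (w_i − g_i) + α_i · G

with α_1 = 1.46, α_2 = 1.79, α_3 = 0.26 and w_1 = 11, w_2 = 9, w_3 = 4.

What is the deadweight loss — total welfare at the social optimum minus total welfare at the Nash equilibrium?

∂u_i/∂g_i = α_i − 1, so university i contributes w_i if α_i > 1, else 0.
α_i > 1 for i ∈ {1, 2}; NE contributions (11, 9, 0), G = 20.
W^NE = Σw_i − G^NE + (Σα_i)·G^NE = 24 + 2.51·20 = 74.2.
Planner: ∂(Σu_j)/∂g_i = Σα_j − 1 = 2.51 > 0, so everyone contributes w_i; G^SO = 24, W^SO = 24 + 2.51·24 = 84.24.
Deadweight loss = 10.04.

10.04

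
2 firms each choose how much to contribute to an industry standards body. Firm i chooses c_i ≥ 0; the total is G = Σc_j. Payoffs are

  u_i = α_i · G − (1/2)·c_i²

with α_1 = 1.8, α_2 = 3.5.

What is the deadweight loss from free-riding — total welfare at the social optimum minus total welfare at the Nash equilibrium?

7.745

Firm i's FOC: ∂u_i/∂c_i = α_i − c_i = 0, so c_i* = α_i.
NE contributions = (1.8, 3.5); G = 5.3.
W^NE = (Σα)·G − ½Σα_i² = 5.3² − ½·15.49 = 20.345.
Planner sets c_i = Σα_j = 5.3 for every i, so G^SO = 2·5.3 = 10.6.
W^SO = (Σα)·G^SO − ½·2·(Σα)² = (2/2)·5.3² = 28.09.
Deadweight loss = W^SO − W^NE = 7.745.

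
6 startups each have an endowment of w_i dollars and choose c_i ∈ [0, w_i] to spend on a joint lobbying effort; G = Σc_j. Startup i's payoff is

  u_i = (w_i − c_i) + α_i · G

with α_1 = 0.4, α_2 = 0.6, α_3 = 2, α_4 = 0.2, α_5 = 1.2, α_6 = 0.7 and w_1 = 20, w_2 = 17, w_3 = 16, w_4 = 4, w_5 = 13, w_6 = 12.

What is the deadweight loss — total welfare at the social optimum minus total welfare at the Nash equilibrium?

217.3

∂u_i/∂c_i = α_i − 1, so startup i contributes w_i if α_i > 1, else 0.
α_i > 1 for i ∈ {3, 5}; NE contributions (0, 0, 16, 0, 13, 0), G = 29.
W^NE = Σw_i − G^NE + (Σα_i)·G^NE = 82 + 4.1·29 = 200.9.
Planner: ∂(Σu_j)/∂c_i = Σα_j − 1 = 4.1 > 0, so everyone contributes w_i; G^SO = 82, W^SO = 82 + 4.1·82 = 418.2.
Deadweight loss = 217.3.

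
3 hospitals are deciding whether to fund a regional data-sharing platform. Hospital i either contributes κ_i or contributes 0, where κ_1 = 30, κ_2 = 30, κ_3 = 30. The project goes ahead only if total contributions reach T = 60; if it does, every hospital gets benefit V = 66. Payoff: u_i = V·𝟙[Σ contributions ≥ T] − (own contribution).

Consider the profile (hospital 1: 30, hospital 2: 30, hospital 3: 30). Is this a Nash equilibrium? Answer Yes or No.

Total = 90 ≥ 60: provided.
Hospital 1 (pledges 30, payoff 36): dropping to 0 → total 60, payoff 66. Profitable deviation.

No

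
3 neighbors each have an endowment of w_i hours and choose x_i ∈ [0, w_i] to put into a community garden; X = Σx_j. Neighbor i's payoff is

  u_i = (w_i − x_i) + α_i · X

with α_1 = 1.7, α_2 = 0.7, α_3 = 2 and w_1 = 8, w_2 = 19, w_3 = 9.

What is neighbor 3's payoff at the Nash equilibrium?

34

∂u_i/∂x_i = α_i − 1, so neighbor i contributes w_i if α_i > 1, else 0.
α_i > 1 for i ∈ {1, 3}; NE contributions (8, 0, 9), X = 17.
u_3 = (9 − 9) + 2·17 = 34.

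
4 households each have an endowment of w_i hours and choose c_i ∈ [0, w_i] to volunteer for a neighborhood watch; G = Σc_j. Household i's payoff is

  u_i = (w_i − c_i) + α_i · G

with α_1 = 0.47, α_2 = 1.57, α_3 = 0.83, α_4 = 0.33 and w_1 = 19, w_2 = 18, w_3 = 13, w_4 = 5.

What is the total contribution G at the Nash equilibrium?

18

∂u_i/∂c_i = α_i − 1, so household i contributes w_i if α_i > 1, else 0.
α_i > 1 for i ∈ {2}; NE contributions (0, 18, 0, 0), G = 18.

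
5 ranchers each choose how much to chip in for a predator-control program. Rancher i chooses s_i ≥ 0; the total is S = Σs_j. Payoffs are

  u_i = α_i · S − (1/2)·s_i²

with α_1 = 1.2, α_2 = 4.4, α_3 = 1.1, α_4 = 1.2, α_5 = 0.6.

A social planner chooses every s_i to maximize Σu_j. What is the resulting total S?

42.5

Planner FOC: ∂(Σu_j)/∂s_i = (Σα_j) − s_i = 0, so s_i^SO = Σα_j = 8.5 for every i; S^SO = 42.5.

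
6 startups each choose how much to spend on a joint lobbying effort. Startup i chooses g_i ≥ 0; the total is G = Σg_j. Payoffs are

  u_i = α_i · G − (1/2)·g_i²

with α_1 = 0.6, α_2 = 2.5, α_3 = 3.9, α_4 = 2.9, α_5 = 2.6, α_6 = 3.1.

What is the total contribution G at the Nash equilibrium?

15.6

Startup i's FOC: ∂u_i/∂g_i = α_i − g_i = 0, so g_i* = α_i.
NE contributions = (0.6, 2.5, 3.9, 2.9, 2.6, 3.1); G = 15.6.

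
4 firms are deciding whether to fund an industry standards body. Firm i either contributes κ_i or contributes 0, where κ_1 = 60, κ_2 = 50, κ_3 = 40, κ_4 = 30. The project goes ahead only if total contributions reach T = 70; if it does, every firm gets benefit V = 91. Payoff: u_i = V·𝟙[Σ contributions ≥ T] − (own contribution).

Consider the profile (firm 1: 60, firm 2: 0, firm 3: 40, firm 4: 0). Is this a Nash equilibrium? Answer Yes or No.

Yes

Total = 100 ≥ 70: provided.
Firm 1 (pledges 60, payoff 31): dropping to 0 → total 40, payoff 0. No gain.
Firm 2 (pledges 0, payoff 91): pledging 50 → total 150, payoff 41. No gain.
Firm 3 (pledges 40, payoff 51): dropping to 0 → total 60, payoff 0. No gain.
Firm 4 (pledges 0, payoff 91): pledging 30 → total 130, payoff 61. No gain.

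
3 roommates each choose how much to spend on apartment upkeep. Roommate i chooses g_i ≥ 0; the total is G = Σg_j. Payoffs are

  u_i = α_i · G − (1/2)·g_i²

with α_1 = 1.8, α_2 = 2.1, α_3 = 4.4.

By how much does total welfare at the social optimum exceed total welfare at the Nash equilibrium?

47.95

Roommate i's FOC: ∂u_i/∂g_i = α_i − g_i = 0, so g_i* = α_i.
NE contributions = (1.8, 2.1, 4.4); G = 8.3.
W^NE = (Σα)·G − ½Σα_i² = 8.3² − ½·27.01 = 55.385.
Planner sets g_i = Σα_j = 8.3 for every i, so G^SO = 3·8.3 = 24.9.
W^SO = (Σα)·G^SO − ½·3·(Σα)² = (3/2)·8.3² = 103.335.
Deadweight loss = W^SO − W^NE = 47.95.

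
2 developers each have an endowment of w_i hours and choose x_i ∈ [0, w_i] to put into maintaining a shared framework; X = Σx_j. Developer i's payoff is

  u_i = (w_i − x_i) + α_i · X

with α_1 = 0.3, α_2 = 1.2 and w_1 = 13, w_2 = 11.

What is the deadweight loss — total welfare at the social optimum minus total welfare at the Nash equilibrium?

6.5

∂u_i/∂x_i = α_i − 1, so developer i contributes w_i if α_i > 1, else 0.
α_i > 1 for i ∈ {2}; NE contributions (0, 11), X = 11.
W^NE = Σw_i − X^NE + (Σα_i)·X^NE = 24 + 0.5·11 = 29.5.
Planner: ∂(Σu_j)/∂x_i = Σα_j − 1 = 0.5 > 0, so everyone contributes w_i; X^SO = 24, W^SO = 24 + 0.5·24 = 36.
Deadweight loss = 6.5.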